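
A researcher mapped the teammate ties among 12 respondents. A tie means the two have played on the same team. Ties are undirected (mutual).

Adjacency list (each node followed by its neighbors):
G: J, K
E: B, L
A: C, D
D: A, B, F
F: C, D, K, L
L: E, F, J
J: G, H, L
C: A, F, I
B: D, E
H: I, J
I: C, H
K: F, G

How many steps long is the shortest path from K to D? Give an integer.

2

One shortest route is K – F – D, which uses 2 edges, and K and D are not directly tied, so nothing shorter exists. So d(K,D) = 2.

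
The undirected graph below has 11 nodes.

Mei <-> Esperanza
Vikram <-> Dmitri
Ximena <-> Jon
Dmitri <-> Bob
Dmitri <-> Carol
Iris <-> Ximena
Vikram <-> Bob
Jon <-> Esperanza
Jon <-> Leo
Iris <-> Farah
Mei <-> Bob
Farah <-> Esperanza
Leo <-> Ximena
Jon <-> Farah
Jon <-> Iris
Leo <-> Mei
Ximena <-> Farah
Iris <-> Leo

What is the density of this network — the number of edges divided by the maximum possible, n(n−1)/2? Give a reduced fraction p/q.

18/55

There are 18 edges and 11 nodes, so the maximum possible is C(11,2) = 55.
Density = 18/55.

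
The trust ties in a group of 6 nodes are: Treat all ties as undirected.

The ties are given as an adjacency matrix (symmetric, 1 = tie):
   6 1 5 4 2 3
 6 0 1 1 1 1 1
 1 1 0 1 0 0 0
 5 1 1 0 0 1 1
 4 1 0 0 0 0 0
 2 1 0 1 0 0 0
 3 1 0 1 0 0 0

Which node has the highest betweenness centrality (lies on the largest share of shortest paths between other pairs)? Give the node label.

Unnormalized betweenness of each node: 1:0, 2:0, 3:0, 4:0, 5:3/2, 6:11/2.
6 has the largest value, 11/2, making it the main broker — the node through which the most shortest paths run.

6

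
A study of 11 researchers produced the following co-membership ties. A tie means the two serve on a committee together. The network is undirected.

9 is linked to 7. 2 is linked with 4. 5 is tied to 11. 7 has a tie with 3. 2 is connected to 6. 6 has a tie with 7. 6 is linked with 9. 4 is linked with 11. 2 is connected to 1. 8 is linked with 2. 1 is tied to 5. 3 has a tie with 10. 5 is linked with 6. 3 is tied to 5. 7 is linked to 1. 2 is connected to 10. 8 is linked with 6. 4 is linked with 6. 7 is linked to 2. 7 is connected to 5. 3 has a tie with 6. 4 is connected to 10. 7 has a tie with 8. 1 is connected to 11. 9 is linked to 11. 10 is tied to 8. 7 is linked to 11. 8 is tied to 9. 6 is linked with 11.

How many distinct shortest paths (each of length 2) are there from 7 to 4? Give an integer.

3

The shortest distance is 2. The length-2 paths are: 7–11–4; 7–6–4; 7–2–4.
That gives 3 distinct shortest paths.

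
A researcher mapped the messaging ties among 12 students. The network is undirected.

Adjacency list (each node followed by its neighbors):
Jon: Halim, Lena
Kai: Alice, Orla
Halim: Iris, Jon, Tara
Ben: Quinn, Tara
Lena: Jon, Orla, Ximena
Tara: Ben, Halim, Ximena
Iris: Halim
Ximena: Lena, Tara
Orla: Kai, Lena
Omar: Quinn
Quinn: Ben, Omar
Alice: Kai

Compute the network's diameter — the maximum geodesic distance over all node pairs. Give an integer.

8

Eccentricity of each node (its greatest distance to any other): Alice:8, Ben:6, Halim:5, Iris:6, Jon:5, Kai:7, Lena:5, Omar:8, Orla:6, Quinn:7, Tara:5, Ximena:4.
The maximum eccentricity is 8, realized for instance by the pair Omar–Alice via Omar – Quinn – Ben – Tara – Ximena – Lena – Orla – Kai – Alice. So the diameter is 8.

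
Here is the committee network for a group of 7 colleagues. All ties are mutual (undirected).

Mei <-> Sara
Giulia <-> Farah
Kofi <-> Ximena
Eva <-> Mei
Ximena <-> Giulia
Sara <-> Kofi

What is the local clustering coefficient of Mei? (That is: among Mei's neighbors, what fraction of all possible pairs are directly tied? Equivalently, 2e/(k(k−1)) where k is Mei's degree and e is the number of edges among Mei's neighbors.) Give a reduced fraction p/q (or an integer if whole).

0

Mei's neighbors: Eva and Sara (k = 2).
Possible neighbor pairs: C(2,2) = 1. Edges among them: none → e = 0.
Clustering(Mei) = 0/1.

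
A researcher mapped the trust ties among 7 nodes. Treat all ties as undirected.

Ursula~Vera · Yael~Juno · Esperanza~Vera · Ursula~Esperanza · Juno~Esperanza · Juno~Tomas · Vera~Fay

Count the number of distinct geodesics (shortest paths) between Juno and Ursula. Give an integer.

The shortest distance is 2, and the only length-2 path is Juno–Esperanza–Ursula. So there is exactly 1 shortest path.

1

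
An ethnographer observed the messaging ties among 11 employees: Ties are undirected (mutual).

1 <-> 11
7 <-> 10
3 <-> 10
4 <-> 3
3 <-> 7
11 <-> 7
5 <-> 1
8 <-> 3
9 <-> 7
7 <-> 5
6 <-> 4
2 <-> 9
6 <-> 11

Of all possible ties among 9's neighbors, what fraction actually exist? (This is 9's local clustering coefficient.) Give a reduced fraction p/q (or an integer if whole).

0

9's neighbors: 2 and 7 (k = 2).
Possible neighbor pairs: C(2,2) = 1. Edges among them: none → e = 0.
Clustering(9) = 0/1.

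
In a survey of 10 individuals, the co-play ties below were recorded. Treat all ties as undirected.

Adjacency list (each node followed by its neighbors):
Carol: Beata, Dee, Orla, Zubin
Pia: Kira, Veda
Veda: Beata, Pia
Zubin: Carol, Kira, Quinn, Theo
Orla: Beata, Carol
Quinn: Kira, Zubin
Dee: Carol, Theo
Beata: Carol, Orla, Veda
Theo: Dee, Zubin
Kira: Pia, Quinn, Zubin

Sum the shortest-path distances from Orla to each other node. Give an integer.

20

Distances from Orla: Beata:1, Carol:1, Dee:2, Kira:3, Pia:3, Quinn:3, Theo:3, Veda:2, Zubin:2.
Sum = 1 + 1 + 2 + 3 + 3 + 3 + 3 + 2 + 2 = 20.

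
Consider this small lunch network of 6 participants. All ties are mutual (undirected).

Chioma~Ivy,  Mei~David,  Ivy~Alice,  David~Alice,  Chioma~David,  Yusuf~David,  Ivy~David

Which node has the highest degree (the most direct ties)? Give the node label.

David

Degrees — Alice:2, Chioma:2, David:5, Ivy:3, Mei:1, Yusuf:1.
The maximum is 5, attained only by David.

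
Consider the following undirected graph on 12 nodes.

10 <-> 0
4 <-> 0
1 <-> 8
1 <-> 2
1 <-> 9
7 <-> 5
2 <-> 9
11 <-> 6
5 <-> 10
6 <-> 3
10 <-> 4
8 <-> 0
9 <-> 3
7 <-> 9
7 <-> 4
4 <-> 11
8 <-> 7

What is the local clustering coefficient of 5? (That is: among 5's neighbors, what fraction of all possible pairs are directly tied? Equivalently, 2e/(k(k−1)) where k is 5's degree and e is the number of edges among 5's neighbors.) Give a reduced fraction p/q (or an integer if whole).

0

5's neighbors: 7 and 10 (k = 2).
Possible neighbor pairs: C(2,2) = 1. Edges among them: none → e = 0.
Clustering(5) = 0/1.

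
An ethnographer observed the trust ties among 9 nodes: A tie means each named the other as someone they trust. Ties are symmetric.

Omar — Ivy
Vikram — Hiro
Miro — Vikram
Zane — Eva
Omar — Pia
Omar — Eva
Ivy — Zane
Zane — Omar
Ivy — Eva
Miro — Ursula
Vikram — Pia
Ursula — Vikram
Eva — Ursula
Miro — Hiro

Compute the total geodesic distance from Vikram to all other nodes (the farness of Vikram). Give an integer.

14

Distances from Vikram: Eva:2, Hiro:1, Ivy:3, Miro:1, Omar:2, Pia:1, Ursula:1, Zane:3.
Sum = 2 + 1 + 3 + 1 + 2 + 1 + 1 + 3 = 14.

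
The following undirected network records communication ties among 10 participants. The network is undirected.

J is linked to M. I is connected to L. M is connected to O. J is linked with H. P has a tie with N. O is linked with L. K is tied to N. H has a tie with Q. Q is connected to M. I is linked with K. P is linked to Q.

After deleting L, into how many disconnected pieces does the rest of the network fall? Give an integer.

L's neighbors (I and O) remain reachable from one another through other ties, so the rest of the network stays in one piece.

1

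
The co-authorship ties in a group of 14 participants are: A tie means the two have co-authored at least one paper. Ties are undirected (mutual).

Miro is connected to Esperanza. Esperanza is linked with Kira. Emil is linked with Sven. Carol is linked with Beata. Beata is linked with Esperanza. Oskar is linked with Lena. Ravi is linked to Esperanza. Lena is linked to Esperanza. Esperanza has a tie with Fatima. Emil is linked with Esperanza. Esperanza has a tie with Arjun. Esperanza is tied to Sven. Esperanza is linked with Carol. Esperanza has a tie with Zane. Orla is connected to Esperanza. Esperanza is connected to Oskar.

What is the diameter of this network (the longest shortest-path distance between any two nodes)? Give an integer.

Eccentricity of each node (its greatest distance to any other): Arjun:2, Beata:2, Carol:2, Emil:2, Esperanza:1, Fatima:2, Kira:2, Lena:2, Miro:2, Orla:2, Oskar:2, Ravi:2, Sven:2, Zane:2.
The maximum eccentricity is 2, realized for instance by the pair Miro–Beata via Miro – Esperanza – Beata. So the diameter is 2.

2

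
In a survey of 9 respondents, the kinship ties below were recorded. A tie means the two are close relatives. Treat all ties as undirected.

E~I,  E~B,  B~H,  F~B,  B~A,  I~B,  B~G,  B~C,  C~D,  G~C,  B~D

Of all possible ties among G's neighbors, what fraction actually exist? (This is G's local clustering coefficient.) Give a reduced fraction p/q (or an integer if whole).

G's neighbors: B and C (k = 2).
Possible neighbor pairs: C(2,2) = 1. Edges among them: B–C → e = 1.
Clustering(G) = 1/1.

1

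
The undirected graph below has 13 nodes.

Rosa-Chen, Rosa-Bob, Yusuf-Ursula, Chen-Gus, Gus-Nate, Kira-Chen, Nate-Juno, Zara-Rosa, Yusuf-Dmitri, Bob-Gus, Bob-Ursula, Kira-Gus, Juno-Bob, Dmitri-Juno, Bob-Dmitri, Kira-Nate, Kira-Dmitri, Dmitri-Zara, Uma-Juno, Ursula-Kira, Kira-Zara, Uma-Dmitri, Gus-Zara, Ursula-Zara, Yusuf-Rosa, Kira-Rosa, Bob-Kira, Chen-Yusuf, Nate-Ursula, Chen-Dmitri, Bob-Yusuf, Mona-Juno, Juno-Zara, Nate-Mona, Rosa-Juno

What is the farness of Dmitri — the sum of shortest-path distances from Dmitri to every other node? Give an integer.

Distances from Dmitri: Bob:1, Chen:1, Gus:2, Juno:1, Kira:1, Mona:2, Nate:2, Rosa:2, Uma:1, Ursula:2, Yusuf:1, Zara:1.
Sum = 1 + 1 + 2 + 1 + 1 + 2 + 2 + 2 + 1 + 2 + 1 + 1 = 17.

17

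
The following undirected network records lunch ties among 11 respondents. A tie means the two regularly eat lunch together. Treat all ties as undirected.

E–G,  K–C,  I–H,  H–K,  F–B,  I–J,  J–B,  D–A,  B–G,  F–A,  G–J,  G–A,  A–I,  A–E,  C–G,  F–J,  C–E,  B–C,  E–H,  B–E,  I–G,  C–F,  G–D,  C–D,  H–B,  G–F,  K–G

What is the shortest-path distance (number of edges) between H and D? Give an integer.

3

One shortest route is H – K – C – D, which uses 3 edges, and at distance 2 from H we only reach {A, C, F, G, J}, which does not include D. So d(H,D) = 3.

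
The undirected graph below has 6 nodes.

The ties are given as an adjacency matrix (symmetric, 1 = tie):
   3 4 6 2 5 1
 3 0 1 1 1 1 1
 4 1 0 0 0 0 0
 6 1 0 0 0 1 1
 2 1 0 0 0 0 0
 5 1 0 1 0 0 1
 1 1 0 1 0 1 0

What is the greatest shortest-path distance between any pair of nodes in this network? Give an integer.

Eccentricity of each node (its greatest distance to any other): 1:2, 2:2, 3:1, 4:2, 5:2, 6:2.
The maximum eccentricity is 2, realized for instance by the pair 4–6 via 4 – 3 – 6. So the diameter is 2.

2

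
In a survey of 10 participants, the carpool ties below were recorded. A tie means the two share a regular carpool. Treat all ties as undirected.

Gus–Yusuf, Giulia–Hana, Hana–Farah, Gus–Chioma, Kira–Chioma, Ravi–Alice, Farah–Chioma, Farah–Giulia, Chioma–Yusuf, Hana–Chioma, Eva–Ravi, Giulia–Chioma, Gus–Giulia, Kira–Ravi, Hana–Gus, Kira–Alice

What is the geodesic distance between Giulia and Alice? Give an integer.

3

One shortest route is Giulia – Chioma – Kira – Alice, which uses 3 edges, and at distance 2 from Giulia we only reach {Kira, Yusuf}, which does not include Alice. So d(Giulia,Alice) = 3.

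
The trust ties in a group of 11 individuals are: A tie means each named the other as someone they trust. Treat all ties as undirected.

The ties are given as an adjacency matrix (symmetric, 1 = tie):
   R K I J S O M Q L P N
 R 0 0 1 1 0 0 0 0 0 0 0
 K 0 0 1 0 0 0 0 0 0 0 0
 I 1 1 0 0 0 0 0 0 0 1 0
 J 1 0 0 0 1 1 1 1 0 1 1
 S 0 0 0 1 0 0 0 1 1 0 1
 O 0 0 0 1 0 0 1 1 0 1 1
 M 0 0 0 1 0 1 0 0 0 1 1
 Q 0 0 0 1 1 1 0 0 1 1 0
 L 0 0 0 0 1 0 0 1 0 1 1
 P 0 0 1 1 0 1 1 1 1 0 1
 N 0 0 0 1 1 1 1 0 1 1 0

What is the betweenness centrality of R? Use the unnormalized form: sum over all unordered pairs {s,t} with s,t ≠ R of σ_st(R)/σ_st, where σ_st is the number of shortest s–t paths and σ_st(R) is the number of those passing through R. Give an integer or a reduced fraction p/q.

7/5

Pairs whose geodesics pass through R — K–J: 1/2; K–S: 1/5; I–J: 1/2; I–S: 1/5.
All other pairs contribute 0.
Summing the contributions gives betweenness(R) = 7/5.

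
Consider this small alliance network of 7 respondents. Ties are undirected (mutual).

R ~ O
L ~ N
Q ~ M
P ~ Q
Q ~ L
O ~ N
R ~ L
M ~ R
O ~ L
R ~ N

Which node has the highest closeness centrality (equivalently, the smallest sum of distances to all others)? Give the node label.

Farness (sum of distances to all others) for each node — L:8, M:10, N:10, O:10, P:14, Q:9, R:9.
The smallest farness is 8, for L, so L has the highest closeness.

L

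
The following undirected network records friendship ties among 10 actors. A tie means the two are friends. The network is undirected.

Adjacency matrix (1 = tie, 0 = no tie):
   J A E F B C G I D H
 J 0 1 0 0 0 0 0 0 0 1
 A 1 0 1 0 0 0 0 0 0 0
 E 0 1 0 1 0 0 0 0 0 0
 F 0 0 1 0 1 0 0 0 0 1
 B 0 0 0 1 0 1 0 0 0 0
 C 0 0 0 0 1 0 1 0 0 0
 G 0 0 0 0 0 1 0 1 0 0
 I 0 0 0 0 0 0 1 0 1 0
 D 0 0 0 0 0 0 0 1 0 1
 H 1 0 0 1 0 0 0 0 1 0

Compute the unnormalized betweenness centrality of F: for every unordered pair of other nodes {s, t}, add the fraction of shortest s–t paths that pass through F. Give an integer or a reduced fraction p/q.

27/2

Pairs whose geodesics pass through F — J–B: 1; J–C: 1; A–B: 1; A–C: 1; A–G: 1/2; E–B: 1; E–C: 1; E–G: 1; E–I: 1; E–D: 1; E–H: 1; B–D: 1; B–H: 1; C–H: 1.
All other pairs contribute 0.
Summing the contributions gives betweenness(F) = 27/2.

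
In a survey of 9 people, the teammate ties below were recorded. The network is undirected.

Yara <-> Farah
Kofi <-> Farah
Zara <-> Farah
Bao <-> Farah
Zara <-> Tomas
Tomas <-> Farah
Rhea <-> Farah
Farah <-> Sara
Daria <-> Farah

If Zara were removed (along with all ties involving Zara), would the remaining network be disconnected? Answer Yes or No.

No

Even without Zara, every remaining node can still reach every other (the residual graph is connected), so Zara is not a cut vertex.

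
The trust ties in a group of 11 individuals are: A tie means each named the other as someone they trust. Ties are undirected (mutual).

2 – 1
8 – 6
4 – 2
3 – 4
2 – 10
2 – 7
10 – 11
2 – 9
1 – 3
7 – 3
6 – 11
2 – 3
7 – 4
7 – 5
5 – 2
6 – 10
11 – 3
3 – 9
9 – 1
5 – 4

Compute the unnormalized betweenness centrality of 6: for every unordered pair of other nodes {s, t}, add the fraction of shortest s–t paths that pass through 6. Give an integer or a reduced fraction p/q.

Pairs whose geodesics pass through 6 — 9–8: 2/2; 7–8: 2/2; 2–8: 1; 1–8: 2/2; 5–8: 1; 4–8: 2/2; 3–8: 1; 8–11: 1; 8–10: 1.
All other pairs contribute 0.
Summing the contributions gives betweenness(6) = 9.

9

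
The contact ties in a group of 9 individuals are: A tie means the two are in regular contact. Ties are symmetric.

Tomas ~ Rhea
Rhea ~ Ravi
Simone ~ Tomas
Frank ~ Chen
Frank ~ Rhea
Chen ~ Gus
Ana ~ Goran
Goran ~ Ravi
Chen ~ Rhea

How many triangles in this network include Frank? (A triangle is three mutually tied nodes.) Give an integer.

1

Frank's neighbors: Chen and Rhea.
Neighbor pairs that are themselves tied: Frank–Chen–Rhea. Each forms one triangle with Frank, for 1 in total.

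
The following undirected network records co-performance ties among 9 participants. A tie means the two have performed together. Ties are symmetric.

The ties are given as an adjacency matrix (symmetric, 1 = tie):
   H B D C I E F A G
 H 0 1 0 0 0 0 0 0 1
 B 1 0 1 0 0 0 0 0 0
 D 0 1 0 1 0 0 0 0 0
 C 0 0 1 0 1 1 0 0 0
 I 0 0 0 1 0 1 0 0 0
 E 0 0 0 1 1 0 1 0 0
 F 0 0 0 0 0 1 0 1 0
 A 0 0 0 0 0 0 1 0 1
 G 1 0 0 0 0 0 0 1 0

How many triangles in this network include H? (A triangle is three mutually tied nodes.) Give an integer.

0

H's neighbors are B and G, but none of them are tied to each other, so no triangle contains H.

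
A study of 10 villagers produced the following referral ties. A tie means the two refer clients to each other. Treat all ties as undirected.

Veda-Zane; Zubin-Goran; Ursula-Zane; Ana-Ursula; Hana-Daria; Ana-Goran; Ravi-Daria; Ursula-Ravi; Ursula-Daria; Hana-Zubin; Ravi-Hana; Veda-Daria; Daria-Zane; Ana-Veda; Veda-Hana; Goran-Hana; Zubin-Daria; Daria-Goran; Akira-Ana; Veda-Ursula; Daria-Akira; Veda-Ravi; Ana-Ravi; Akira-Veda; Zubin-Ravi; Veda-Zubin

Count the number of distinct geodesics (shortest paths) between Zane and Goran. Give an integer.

The shortest distance is 2, and the only length-2 path is Zane–Daria–Goran. So there is exactly 1 shortest path.

1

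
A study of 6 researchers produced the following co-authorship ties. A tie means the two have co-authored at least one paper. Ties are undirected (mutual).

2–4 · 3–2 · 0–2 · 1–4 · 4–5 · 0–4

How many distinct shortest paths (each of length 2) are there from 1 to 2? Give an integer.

The shortest distance is 2, and the only length-2 path is 1–4–2. So there is exactly 1 shortest path.

1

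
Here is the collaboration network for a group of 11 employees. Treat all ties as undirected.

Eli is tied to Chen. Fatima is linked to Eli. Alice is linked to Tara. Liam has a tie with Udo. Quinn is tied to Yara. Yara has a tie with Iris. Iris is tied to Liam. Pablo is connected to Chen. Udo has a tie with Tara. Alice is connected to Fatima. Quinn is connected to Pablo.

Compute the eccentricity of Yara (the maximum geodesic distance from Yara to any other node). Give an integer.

Distances from Yara: Alice:5, Chen:3, Eli:4, Fatima:5, Iris:1, Liam:2, Pablo:2, Quinn:1, Tara:4, Udo:3.
The largest is 5 (to Fatima and Alice), so the eccentricity of Yara is 5.

5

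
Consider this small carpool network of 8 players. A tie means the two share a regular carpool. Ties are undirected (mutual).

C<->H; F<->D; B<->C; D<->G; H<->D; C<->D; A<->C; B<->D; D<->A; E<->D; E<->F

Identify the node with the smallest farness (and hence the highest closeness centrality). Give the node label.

Farness (sum of distances to all others) for each node — A:12, B:12, C:10, D:7, E:12, F:12, G:13, H:12.
The smallest farness is 7, for D, so D has the highest closeness.

D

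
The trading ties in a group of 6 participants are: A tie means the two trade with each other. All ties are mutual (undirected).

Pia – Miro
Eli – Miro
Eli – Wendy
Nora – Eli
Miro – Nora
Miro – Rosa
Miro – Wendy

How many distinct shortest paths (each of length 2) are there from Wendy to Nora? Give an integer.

The shortest distance is 2. The length-2 paths are: Wendy–Miro–Nora; Wendy–Eli–Nora.
That gives 2 distinct shortest paths.

2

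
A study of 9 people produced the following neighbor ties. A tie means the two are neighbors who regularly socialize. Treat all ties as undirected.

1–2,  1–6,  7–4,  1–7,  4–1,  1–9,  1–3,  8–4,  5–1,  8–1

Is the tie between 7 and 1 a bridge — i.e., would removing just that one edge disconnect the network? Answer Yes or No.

Even without that edge, 7 still reaches 1 via 7 – 4 – 1, so the network stays connected. Not a bridge.

No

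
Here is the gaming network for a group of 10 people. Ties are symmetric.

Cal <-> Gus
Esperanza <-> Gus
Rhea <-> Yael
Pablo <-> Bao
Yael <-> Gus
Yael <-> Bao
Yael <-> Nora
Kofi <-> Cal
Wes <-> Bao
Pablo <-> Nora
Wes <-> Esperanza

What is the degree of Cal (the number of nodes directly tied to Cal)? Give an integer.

2

Cal is directly tied to Gus and Kofi. That is 2 neighbors, so the degree of Cal is 2.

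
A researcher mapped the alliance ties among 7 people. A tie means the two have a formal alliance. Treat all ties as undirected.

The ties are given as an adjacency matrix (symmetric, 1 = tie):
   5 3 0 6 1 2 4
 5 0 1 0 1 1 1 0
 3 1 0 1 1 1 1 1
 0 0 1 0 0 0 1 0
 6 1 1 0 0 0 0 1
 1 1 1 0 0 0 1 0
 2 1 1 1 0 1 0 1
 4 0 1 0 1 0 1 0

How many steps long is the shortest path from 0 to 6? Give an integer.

One shortest route is 0 – 3 – 6, which uses 2 edges, and 0 and 6 are not directly tied, so nothing shorter exists. So d(0,6) = 2.

2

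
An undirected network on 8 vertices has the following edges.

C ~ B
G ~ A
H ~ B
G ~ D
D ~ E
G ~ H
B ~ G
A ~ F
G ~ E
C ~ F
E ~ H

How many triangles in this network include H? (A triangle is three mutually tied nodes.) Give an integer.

2

H's neighbors: B, E, and G.
Neighbor pairs that are themselves tied: H–B–G; H–E–G. Each forms one triangle with H, for 2 in total.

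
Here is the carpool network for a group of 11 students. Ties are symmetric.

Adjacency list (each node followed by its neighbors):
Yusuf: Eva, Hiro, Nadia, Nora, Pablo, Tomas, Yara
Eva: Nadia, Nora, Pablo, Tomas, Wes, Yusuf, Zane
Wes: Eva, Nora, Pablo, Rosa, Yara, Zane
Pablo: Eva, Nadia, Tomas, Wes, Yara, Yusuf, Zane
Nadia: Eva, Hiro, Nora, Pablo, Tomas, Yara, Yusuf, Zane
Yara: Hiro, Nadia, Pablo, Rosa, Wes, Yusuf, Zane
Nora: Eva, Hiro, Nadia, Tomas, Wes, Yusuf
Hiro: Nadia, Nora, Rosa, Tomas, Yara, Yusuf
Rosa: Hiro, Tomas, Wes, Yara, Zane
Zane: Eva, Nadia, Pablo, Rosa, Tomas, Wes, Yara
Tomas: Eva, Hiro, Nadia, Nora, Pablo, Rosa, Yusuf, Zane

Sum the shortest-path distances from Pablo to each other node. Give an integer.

13

Distances from Pablo: Eva:1, Hiro:2, Nadia:1, Nora:2, Rosa:2, Tomas:1, Wes:1, Yara:1, Yusuf:1, Zane:1.
Sum = 1 + 2 + 1 + 2 + 2 + 1 + 1 + 1 + 1 + 1 = 13.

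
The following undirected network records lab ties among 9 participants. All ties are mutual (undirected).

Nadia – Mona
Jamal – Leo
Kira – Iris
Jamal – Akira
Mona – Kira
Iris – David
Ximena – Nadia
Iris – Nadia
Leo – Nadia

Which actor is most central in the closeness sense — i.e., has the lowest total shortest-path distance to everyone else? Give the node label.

Farness (sum of distances to all others) for each node — Akira:28, David:23, Iris:16, Jamal:21, Kira:21, Leo:16, Mona:18, Nadia:13, Ximena:20.
The smallest farness is 13, for Nadia, so Nadia has the highest closeness.

Nadia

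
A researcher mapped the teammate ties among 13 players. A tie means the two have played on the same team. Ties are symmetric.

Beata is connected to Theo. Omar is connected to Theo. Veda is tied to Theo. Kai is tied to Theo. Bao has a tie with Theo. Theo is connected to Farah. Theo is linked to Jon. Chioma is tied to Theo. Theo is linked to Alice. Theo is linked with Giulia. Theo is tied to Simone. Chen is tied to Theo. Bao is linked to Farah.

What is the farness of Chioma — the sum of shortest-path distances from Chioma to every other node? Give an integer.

Distances from Chioma: Alice:2, Bao:2, Beata:2, Chen:2, Farah:2, Giulia:2, Jon:2, Kai:2, Omar:2, Simone:2, Theo:1, Veda:2.
Sum = 2 + 2 + 2 + 2 + 2 + 2 + 2 + 2 + 2 + 2 + 1 + 2 = 23.

23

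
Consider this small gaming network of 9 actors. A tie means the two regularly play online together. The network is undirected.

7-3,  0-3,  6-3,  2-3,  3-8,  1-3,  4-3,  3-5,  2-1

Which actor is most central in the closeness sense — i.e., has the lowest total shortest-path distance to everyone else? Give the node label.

Farness (sum of distances to all others) for each node — 0:15, 1:14, 2:14, 3:8, 4:15, 5:15, 6:15, 7:15, 8:15.
The smallest farness is 8, for 3, so 3 has the highest closeness.

3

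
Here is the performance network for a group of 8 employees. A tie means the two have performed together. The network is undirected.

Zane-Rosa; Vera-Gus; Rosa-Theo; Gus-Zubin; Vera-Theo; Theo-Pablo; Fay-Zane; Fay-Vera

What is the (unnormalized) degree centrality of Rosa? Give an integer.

2

Rosa is directly tied to Theo and Zane. That is 2 neighbors, so the degree of Rosa is 2.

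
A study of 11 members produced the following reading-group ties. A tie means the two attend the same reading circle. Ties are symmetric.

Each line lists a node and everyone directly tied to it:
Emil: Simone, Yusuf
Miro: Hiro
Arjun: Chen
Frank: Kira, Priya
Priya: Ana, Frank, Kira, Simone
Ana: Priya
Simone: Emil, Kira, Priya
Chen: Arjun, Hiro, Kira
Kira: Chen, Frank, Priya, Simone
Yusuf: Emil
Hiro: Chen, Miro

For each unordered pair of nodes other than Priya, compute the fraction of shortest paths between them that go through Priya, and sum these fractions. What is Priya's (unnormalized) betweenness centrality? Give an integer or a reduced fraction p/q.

21/2

Pairs whose geodesics pass through Priya — Simone–Frank: 1/2; Simone–Ana: 1; Emil–Frank: 1/2; Emil–Ana: 1; Miro–Ana: 1; Frank–Yusuf: 1/2; Frank–Ana: 1; Chen–Ana: 1; Kira–Ana: 1; Arjun–Ana: 1; Yusuf–Ana: 1; Ana–Hiro: 1.
All other pairs contribute 0.
Summing the contributions gives betweenness(Priya) = 21/2.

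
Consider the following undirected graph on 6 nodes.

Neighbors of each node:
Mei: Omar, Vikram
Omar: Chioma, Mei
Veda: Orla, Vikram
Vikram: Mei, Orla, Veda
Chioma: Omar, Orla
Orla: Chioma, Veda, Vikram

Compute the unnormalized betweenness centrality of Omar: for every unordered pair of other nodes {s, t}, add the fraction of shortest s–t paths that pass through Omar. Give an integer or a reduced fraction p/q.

Pairs whose geodesics pass through Omar — Chioma–Mei: 1.
All other pairs contribute 0.
Summing the contributions gives betweenness(Omar) = 1.

1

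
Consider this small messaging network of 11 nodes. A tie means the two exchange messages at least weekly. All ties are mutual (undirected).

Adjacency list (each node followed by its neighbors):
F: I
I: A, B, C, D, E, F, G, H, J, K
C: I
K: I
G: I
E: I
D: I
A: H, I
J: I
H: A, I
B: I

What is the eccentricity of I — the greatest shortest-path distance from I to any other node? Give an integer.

Distances from I: A:1, B:1, C:1, D:1, E:1, F:1, G:1, H:1, J:1, K:1.
The largest is 1 (to K, F, H, B, C, D, A, G, J, and E), so the eccentricity of I is 1.

1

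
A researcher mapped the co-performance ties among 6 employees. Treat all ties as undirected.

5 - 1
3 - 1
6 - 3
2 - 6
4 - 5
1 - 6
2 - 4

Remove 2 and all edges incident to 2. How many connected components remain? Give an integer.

2's neighbors (4 and 6) remain reachable from one another through other ties, so the rest of the network stays in one piece.

1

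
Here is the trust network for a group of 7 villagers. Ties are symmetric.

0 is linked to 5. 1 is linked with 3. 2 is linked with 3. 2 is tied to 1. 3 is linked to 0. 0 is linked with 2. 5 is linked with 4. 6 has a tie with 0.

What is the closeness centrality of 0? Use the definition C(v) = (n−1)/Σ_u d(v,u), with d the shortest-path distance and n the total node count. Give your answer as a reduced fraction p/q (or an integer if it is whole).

Distances from 0: 1:2, 2:1, 3:1, 4:2, 5:1, 6:1. Sum = 8.
n = 7, so closeness = 6/8 = 3/4.

3/4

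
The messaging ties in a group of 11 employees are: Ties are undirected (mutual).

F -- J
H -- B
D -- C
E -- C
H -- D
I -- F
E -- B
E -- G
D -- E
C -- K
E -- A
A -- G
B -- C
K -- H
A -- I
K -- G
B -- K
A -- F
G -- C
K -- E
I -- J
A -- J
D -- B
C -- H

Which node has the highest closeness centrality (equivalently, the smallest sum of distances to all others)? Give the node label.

E

Farness (sum of distances to all others) for each node — A:16, B:18, C:17, D:19, E:14, F:23, G:16, H:23, I:23, J:23, K:18.
The smallest farness is 14, for E, so E has the highest closeness.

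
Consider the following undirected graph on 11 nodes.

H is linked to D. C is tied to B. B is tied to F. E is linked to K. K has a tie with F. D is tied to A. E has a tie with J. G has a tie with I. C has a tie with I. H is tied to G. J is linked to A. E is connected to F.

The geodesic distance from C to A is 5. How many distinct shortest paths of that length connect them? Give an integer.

2

The shortest distance is 5. The length-5 paths are: C–B–F–E–J–A; C–I–G–H–D–A.
That gives 2 distinct shortest paths.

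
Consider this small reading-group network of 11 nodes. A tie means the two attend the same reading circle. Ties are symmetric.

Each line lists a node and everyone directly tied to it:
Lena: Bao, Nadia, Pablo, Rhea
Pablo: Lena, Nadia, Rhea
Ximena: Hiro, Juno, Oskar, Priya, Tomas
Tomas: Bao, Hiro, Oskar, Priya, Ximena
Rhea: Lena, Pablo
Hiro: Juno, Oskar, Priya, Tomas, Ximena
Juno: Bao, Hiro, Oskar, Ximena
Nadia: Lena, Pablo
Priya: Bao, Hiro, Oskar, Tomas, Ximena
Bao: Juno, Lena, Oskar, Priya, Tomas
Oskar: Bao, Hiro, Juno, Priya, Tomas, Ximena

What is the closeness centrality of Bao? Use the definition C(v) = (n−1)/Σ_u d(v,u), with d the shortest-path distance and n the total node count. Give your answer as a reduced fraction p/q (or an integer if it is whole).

2/3

Distances from Bao: Hiro:2, Juno:1, Lena:1, Nadia:2, Oskar:1, Pablo:2, Priya:1, Rhea:2, Tomas:1, Ximena:2. Sum = 15.
n = 11, so closeness = 10/15 = 2/3.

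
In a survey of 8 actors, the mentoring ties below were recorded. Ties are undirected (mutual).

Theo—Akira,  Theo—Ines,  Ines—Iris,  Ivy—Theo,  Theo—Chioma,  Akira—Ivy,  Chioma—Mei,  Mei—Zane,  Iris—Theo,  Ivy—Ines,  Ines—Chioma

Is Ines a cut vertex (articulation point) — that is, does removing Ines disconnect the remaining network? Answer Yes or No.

No

Even without Ines, every remaining node can still reach every other (the residual graph is connected), so Ines is not a cut vertex.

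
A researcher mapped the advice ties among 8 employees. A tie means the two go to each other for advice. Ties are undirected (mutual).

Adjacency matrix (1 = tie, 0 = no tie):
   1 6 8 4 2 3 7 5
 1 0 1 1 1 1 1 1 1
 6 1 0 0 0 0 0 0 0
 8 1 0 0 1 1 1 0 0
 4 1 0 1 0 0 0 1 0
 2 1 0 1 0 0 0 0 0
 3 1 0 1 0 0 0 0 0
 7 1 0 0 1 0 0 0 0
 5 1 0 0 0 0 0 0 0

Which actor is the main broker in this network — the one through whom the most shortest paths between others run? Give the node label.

Unnormalized betweenness of each node: 1:15, 2:0, 3:0, 4:1/2, 5:0, 6:0, 7:0, 8:3/2.
1 has the largest value, 15, making it the main broker — the node through which the most shortest paths run.

1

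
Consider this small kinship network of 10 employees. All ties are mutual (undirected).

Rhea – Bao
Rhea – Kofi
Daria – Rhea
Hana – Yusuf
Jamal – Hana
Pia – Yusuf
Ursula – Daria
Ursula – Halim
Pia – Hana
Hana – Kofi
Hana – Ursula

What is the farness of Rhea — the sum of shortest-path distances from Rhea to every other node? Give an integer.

Distances from Rhea: Bao:1, Daria:1, Halim:3, Hana:2, Jamal:3, Kofi:1, Pia:3, Ursula:2, Yusuf:3.
Sum = 1 + 1 + 3 + 2 + 3 + 1 + 3 + 2 + 3 = 19.

19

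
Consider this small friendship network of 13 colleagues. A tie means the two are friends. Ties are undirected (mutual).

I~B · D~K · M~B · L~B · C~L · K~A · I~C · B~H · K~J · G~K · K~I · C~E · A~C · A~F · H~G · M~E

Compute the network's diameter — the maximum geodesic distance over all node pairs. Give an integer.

Eccentricity of each node (its greatest distance to any other): A:3, B:4, C:3, D:4, E:4, F:4, G:4, H:4, I:3, J:4, K:3, L:4, M:4.
The maximum eccentricity is 4, realized for instance by the pair B–F via B – I – K – A – F. So the diameter is 4.

4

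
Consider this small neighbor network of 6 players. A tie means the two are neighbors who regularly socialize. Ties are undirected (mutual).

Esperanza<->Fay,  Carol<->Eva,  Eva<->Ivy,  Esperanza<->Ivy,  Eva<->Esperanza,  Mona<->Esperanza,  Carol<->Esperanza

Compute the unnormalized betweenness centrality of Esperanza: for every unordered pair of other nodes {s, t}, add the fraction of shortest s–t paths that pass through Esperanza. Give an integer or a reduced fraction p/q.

15/2

Pairs whose geodesics pass through Esperanza — Carol–Ivy: 1/2; Carol–Mona: 1; Carol–Fay: 1; Ivy–Mona: 1; Ivy–Fay: 1; Mona–Eva: 1; Mona–Fay: 1; Eva–Fay: 1.
All other pairs contribute 0.
Summing the contributions gives betweenness(Esperanza) = 15/2.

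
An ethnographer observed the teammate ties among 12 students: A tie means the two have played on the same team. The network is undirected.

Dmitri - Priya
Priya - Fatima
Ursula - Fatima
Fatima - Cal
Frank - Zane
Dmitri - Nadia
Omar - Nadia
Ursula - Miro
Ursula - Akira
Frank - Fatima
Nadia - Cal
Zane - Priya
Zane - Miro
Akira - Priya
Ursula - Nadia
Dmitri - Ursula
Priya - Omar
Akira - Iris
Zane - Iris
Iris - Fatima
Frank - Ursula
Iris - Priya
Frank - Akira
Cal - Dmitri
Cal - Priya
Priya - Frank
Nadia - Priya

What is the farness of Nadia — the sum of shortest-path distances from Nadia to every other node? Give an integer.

17

Distances from Nadia: Akira:2, Cal:1, Dmitri:1, Fatima:2, Frank:2, Iris:2, Miro:2, Omar:1, Priya:1, Ursula:1, Zane:2.
Sum = 2 + 1 + 1 + 2 + 2 + 2 + 2 + 1 + 1 + 1 + 2 = 17.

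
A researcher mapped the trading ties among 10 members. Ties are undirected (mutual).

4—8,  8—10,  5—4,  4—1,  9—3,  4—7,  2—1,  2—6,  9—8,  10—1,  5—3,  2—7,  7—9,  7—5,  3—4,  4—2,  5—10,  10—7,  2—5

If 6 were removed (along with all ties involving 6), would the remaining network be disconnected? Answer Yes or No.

Even without 6, every remaining node can still reach every other (the residual graph is connected), so 6 is not a cut vertex.

No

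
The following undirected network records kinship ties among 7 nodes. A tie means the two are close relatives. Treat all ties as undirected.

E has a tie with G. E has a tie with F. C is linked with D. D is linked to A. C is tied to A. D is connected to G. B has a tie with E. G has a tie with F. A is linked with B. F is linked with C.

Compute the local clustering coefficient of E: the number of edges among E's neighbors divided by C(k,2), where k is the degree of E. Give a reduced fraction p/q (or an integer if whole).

1/3

E's neighbors: B, F, and G (k = 3).
Possible neighbor pairs: C(3,2) = 3. Edges among them: F–G → e = 1.
Clustering(E) = 1/3.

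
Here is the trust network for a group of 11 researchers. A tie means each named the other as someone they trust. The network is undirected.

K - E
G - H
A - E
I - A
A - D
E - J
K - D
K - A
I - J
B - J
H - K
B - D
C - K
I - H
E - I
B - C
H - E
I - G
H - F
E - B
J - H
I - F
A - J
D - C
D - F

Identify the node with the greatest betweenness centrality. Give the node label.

Unnormalized betweenness of each node: A:71/28, B:55/21, C:1/3, D:187/42, E:283/84, F:23/14, G:0, H:143/21, I:21/4, J:187/84, K:100/21.
H has the largest value, 143/21, making it the main broker — the node through which the most shortest paths run.

H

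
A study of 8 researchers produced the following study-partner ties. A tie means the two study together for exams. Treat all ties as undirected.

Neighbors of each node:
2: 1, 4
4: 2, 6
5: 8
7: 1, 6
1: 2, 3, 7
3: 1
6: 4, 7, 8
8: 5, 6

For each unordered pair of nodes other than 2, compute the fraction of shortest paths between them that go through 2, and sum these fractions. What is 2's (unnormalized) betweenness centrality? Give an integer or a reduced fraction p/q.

2

Pairs whose geodesics pass through 2 — 4–1: 1; 4–3: 1.
All other pairs contribute 0.
Summing the contributions gives betweenness(2) = 2.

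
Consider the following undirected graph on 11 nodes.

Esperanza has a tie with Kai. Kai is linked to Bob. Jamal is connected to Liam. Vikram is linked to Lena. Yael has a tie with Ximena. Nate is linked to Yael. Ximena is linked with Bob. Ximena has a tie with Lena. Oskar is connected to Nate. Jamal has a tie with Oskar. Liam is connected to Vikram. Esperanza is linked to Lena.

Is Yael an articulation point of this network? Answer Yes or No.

No

Even without Yael, every remaining node can still reach every other (the residual graph is connected), so Yael is not a cut vertex.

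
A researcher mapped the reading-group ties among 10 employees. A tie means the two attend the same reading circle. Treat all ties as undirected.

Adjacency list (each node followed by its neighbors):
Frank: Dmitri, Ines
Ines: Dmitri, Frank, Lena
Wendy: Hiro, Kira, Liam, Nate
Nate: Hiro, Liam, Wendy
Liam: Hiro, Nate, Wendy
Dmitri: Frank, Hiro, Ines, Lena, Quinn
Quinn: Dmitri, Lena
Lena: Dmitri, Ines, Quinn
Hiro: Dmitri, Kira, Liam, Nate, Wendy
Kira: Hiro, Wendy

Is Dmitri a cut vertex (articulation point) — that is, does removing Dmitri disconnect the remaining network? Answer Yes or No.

Removing Dmitri leaves {Hiro, Kira, Liam, Nate, and Wendy} with no path to {Frank, Ines, Lena, and Quinn}, so the network splits into 2 components. Dmitri is a cut vertex.

Yes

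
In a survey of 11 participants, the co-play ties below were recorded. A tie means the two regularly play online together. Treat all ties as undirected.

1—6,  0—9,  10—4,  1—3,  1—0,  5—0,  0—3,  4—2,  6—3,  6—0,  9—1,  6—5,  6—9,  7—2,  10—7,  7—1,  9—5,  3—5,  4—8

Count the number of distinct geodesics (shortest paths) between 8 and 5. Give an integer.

The shortest distance is 6. The length-6 paths are: 8–4–10–7–1–6–5; 8–4–2–7–1–6–5; 8–4–10–7–1–3–5; 8–4–2–7–1–3–5; 8–4–10–7–1–9–5; 8–4–2–7–1–9–5 (and 2 more).
That gives 8 distinct shortest paths.

8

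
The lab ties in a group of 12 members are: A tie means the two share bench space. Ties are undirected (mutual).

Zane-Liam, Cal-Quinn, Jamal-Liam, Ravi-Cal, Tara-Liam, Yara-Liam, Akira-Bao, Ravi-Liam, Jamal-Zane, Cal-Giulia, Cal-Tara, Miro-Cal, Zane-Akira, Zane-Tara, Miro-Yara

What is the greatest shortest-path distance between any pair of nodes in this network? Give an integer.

5

Eccentricity of each node (its greatest distance to any other): Akira:4, Bao:5, Cal:4, Giulia:5, Jamal:4, Liam:3, Miro:5, Quinn:5, Ravi:4, Tara:3, Yara:4, Zane:3.
The maximum eccentricity is 5, realized for instance by the pair Miro–Bao via Miro – Yara – Liam – Zane – Akira – Bao. So the diameter is 5.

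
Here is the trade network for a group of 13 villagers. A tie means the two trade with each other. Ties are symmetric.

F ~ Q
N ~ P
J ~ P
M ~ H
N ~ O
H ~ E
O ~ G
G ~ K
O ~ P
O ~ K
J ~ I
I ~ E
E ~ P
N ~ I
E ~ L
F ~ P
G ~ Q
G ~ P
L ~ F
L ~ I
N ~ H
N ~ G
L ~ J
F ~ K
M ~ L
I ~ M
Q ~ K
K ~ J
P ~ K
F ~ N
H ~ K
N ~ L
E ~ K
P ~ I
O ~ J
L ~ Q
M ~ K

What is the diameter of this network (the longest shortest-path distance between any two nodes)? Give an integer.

2

Eccentricity of each node (its greatest distance to any other): E:2, F:2, G:2, H:2, I:2, J:2, K:2, L:2, M:2, N:2, O:2, P:2, Q:2.
The maximum eccentricity is 2, realized for instance by the pair Q–N via Q – L – N. So the diameter is 2.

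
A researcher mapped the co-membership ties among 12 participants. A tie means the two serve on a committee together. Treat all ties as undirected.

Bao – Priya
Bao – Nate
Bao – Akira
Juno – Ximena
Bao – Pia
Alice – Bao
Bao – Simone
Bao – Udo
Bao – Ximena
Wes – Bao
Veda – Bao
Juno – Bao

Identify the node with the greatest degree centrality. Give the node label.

Degrees — Akira:1, Alice:1, Bao:11, Juno:2, Nate:1, Pia:1, Priya:1, Simone:1, Udo:1, Veda:1, Wes:1, Ximena:2.
The maximum is 11, attained only by Bao.

Bao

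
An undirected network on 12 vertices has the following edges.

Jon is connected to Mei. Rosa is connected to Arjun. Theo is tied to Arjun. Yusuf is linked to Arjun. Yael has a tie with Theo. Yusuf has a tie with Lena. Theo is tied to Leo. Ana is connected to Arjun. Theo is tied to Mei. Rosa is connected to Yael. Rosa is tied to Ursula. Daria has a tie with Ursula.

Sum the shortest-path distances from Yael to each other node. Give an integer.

Distances from Yael: Ana:3, Arjun:2, Daria:3, Jon:3, Lena:4, Leo:2, Mei:2, Rosa:1, Theo:1, Ursula:2, Yusuf:3.
Sum = 3 + 2 + 3 + 3 + 4 + 2 + 2 + 1 + 1 + 2 + 3 = 26.

26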